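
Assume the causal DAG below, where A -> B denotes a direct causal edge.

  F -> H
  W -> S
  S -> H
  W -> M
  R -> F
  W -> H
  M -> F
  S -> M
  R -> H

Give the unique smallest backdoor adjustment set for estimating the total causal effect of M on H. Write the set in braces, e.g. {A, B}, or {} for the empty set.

{S, W}

Variables eligible for adjustment (non-descendants of M, excluding M and H): {R, S, W}.
Backdoor paths from M to H:
  P1: M <- W -> S -> H
  P2: M <- W -> H
  P3: M <- S <- W -> H
  P4: M <- S -> H
The empty set is not sufficient: P1 (M <- W -> S -> H) has no collider blocking it and no conditioned non-collider, so it is open.
Try {S, W}:
  P1: blocked at fork node W ∈ conditioning set.
  P2: blocked at fork node W ∈ conditioning set.
  P3: blocked at chain node S ∈ conditioning set.
  P4: blocked at fork node S ∈ conditioning set.
{S, W} contains no descendant of M and blocks every backdoor path.
Every element of {S, W} is needed (dropping S leaves P4 open; dropping W leaves P2 open), so no proper subset is valid.
Among all size-2 subsets of the eligible variables, only {S, W} blocks every backdoor path, so it is the unique smallest valid adjustment set.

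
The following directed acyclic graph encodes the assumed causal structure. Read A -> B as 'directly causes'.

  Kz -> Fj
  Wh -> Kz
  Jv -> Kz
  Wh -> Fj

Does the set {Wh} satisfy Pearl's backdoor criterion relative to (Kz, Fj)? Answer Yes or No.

Yes

Backdoor paths from Kz to Fj (paths whose first edge points into Kz):
  P1: Kz <- Wh -> Fj
Condition 1 (no descendant of Kz in the set): holds — descendants of Kz are {Fj}; none are in {Wh}.
Condition 2 (every backdoor path blocked by {Wh}):
  P1: blocked at fork node Wh ∈ conditioning set.
{Wh} satisfies the backdoor criterion.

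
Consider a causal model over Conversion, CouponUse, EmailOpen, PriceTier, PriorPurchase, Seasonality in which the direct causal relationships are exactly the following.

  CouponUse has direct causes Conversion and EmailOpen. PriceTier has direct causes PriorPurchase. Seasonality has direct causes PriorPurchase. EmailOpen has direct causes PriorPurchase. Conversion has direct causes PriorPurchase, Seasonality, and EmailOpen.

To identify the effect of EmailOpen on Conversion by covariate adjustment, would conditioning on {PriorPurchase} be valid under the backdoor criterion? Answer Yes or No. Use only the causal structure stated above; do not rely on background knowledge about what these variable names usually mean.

Yes

Backdoor paths from EmailOpen to Conversion (paths whose first edge points into EmailOpen):
  P1: EmailOpen <- PriorPurchase -> Seasonality -> Conversion
  P2: EmailOpen <- PriorPurchase -> Conversion
Condition 1 (no descendant of EmailOpen in the set): holds — descendants of EmailOpen are {Conversion, CouponUse}; none are in {PriorPurchase}.
Condition 2 (every backdoor path blocked by {PriorPurchase}):
  P1: blocked at fork node PriorPurchase ∈ conditioning set.
  P2: blocked at fork node PriorPurchase ∈ conditioning set.
{PriorPurchase} satisfies the backdoor criterion.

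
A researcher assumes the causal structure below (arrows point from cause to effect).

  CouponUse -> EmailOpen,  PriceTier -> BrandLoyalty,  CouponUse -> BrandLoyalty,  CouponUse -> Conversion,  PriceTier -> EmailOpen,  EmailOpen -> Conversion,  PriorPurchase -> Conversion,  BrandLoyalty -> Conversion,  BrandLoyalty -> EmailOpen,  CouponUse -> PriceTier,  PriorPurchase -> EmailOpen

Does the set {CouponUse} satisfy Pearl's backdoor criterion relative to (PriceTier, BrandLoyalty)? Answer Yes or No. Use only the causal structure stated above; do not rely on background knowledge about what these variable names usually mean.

Yes

Backdoor paths from PriceTier to BrandLoyalty (paths whose first edge points into PriceTier):
  P1: PriceTier <- CouponUse -> BrandLoyalty
  P2: PriceTier <- CouponUse -> EmailOpen <- PriorPurchase -> Conversion <- BrandLoyalty
  P3: PriceTier <- CouponUse -> EmailOpen <- BrandLoyalty
  P4: PriceTier <- CouponUse -> EmailOpen -> Conversion <- BrandLoyalty
  P5: PriceTier <- CouponUse -> Conversion <- PriorPurchase -> EmailOpen <- BrandLoyalty
  P6: PriceTier <- CouponUse -> Conversion <- BrandLoyalty
  P7: PriceTier <- CouponUse -> Conversion <- EmailOpen <- BrandLoyalty
Condition 1 (no descendant of PriceTier in the set): holds — descendants of PriceTier are {BrandLoyalty, Conversion, EmailOpen}; none are in {CouponUse}.
Condition 2 (every backdoor path blocked by {CouponUse}):
  P1: blocked at fork node CouponUse ∈ conditioning set.
  P2: blocked at fork node CouponUse ∈ conditioning set.
  P3: blocked at fork node CouponUse ∈ conditioning set.
  P4: blocked at fork node CouponUse ∈ conditioning set.
  P5: blocked at fork node CouponUse ∈ conditioning set.
  P6: blocked at fork node CouponUse ∈ conditioning set.
  P7: blocked at fork node CouponUse ∈ conditioning set.
{CouponUse} satisfies the backdoor criterion.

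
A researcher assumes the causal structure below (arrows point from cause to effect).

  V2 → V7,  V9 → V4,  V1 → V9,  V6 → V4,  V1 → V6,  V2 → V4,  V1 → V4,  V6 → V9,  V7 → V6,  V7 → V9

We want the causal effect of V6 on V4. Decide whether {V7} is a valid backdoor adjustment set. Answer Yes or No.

Backdoor paths from V6 to V4 (paths whose first edge points into V6):
  P1: V6 <- V1 -> V9 <- V7 <- V2 -> V4
  P2: V6 <- V1 -> V9 -> V4
  P3: V6 <- V1 -> V4
  P4: V6 <- V7 <- V2 -> V4
  P5: V6 <- V7 -> V9 <- V1 -> V4
  P6: V6 <- V7 -> V9 -> V4
Condition 1 (no descendant of V6 in the set): holds — descendants of V6 are {V4, V9}; none are in {V7}.
Condition 2 (every backdoor path blocked by {V7}):
  P1: blocked at collider V9 (neither it nor any descendant is in the conditioning set).
  P2: open — no interior node is in the conditioning set.
  P3: open — no interior node is in the conditioning set.
  P4: blocked at chain node V7 ∈ conditioning set.
  P5: blocked at fork node V7 ∈ conditioning set.
  P6: blocked at fork node V7 ∈ conditioning set.
{V7} does not satisfy the backdoor criterion.

No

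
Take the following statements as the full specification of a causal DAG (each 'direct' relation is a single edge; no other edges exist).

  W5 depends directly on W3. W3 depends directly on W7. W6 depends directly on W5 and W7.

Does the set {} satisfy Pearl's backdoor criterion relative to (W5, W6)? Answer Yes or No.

Backdoor paths from W5 to W6 (paths whose first edge points into W5):
  P1: W5 <- W3 <- W7 -> W6
Condition 1 (no descendant of W5 in the set): holds — descendants of W5 are {W6}; none are in {}.
Condition 2 (every backdoor path blocked by {}):
  P1: open — no interior node is in the conditioning set.
{} does not satisfy the backdoor criterion.

No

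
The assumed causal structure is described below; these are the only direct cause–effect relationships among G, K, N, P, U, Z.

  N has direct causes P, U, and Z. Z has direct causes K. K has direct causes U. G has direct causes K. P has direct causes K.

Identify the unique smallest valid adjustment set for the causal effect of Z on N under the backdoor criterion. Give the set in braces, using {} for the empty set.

{K}

Variables eligible for adjustment (non-descendants of Z, excluding Z and N): {G, K, P, U}.
Backdoor paths from Z to N:
  P1: Z <- K <- U -> N
  P2: Z <- K -> P -> N
The empty set is not sufficient: P1 (Z <- K <- U -> N) has no collider blocking it and no conditioned non-collider, so it is open.
Try {K}:
  P1: blocked at chain node K ∈ conditioning set.
  P2: blocked at fork node K ∈ conditioning set.
{K} contains no descendant of Z and blocks every backdoor path.
No other singleton works — e.g. {U} leaves P2 open — so {K} is the unique smallest valid adjustment set.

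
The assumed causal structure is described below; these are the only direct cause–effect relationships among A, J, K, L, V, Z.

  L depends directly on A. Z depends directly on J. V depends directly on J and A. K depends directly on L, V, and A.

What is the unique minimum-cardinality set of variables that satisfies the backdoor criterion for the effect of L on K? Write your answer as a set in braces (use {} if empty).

{A}

Variables eligible for adjustment (non-descendants of L, excluding L and K): {A, J, V, Z}.
Backdoor paths from L to K:
  P1: L <- A -> V -> K
  P2: L <- A -> K
The empty set is not sufficient: P1 (L <- A -> V -> K) has no collider blocking it and no conditioned non-collider, so it is open.
Try {A}:
  P1: blocked at fork node A ∈ conditioning set.
  P2: blocked at fork node A ∈ conditioning set.
{A} contains no descendant of L and blocks every backdoor path.
No other singleton works — e.g. {J} leaves P1 open — so {A} is the unique smallest valid adjustment set.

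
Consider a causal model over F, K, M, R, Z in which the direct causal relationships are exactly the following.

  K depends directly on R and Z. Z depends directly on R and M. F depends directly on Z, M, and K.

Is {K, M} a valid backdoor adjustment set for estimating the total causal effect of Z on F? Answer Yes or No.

Backdoor paths from Z to F (paths whose first edge points into Z):
  P1: Z <- M -> F
  P2: Z <- R -> K -> F
Condition 1 (no descendant of Z in the set): FAILS — K is a descendant of Z.
Condition 2 (every backdoor path blocked by {K, M}):
  P1: blocked at fork node M ∈ conditioning set.
  P2: blocked at chain node K ∈ conditioning set.
{K, M} does not satisfy the backdoor criterion.

No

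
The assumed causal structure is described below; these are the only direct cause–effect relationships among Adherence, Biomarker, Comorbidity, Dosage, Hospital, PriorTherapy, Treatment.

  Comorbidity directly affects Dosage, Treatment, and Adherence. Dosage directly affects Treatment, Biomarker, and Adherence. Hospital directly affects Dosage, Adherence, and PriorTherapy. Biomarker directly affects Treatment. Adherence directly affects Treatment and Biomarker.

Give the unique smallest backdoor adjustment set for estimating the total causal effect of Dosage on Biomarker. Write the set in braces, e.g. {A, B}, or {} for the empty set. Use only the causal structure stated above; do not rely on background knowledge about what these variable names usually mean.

Variables eligible for adjustment (non-descendants of Dosage, excluding Dosage and Biomarker): {Comorbidity, Hospital, PriorTherapy}.
Backdoor paths from Dosage to Biomarker:
  P1: Dosage <- Hospital -> Adherence <- Comorbidity -> Treatment <- Biomarker
  P2: Dosage <- Hospital -> Adherence -> Biomarker
  P3: Dosage <- Hospital -> Adherence -> Treatment <- Biomarker
  P4: Dosage <- Comorbidity -> Adherence -> Biomarker
  P5: Dosage <- Comorbidity -> Adherence -> Treatment <- Biomarker
  P6: Dosage <- Comorbidity -> Treatment <- Adherence -> Biomarker
  P7: Dosage <- Comorbidity -> Treatment <- Biomarker
The empty set is not sufficient: P2 (Dosage <- Hospital -> Adherence -> Biomarker) has no collider blocking it and no conditioned non-collider, so it is open.
Try {Comorbidity, Hospital}:
  P1: blocked at fork node Hospital ∈ conditioning set.
  P2: blocked at fork node Hospital ∈ conditioning set.
  P3: blocked at fork node Hospital ∈ conditioning set.
  P4: blocked at fork node Comorbidity ∈ conditioning set.
  P5: blocked at fork node Comorbidity ∈ conditioning set.
  P6: blocked at fork node Comorbidity ∈ conditioning set.
  P7: blocked at fork node Comorbidity ∈ conditioning set.
{Comorbidity, Hospital} contains no descendant of Dosage and blocks every backdoor path.
Every element of {Comorbidity, Hospital} is needed (dropping Comorbidity leaves P4 open; dropping Hospital leaves P2 open), so no proper subset is valid.
Among all size-2 subsets of the eligible variables, only {Comorbidity, Hospital} blocks every backdoor path, so it is the unique smallest valid adjustment set.

{Comorbidity, Hospital}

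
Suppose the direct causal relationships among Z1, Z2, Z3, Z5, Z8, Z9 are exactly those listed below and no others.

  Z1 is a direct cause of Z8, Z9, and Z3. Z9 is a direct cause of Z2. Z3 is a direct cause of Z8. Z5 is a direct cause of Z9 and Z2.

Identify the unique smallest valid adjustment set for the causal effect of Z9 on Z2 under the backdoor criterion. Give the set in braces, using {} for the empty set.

{Z5}

Variables eligible for adjustment (non-descendants of Z9, excluding Z9 and Z2): {Z1, Z3, Z5, Z8}.
Backdoor paths from Z9 to Z2:
  P1: Z9 <- Z5 -> Z2
The empty set is not sufficient: P1 (Z9 <- Z5 -> Z2) has no collider blocking it and no conditioned non-collider, so it is open.
Try {Z5}:
  P1: blocked at fork node Z5 ∈ conditioning set.
{Z5} contains no descendant of Z9 and blocks every backdoor path.
No other singleton works — e.g. {Z1} leaves P1 open — so {Z5} is the unique smallest valid adjustment set.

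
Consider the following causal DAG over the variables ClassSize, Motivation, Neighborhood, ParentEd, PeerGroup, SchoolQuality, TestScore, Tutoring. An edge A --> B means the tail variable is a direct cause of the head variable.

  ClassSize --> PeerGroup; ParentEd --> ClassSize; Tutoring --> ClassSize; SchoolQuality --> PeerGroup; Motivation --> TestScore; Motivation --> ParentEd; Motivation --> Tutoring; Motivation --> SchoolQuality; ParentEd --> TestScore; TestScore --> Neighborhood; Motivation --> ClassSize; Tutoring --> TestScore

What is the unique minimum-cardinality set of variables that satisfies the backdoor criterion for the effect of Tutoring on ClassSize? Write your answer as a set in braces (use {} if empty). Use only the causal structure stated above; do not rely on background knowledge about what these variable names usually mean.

{Motivation}

Variables eligible for adjustment (non-descendants of Tutoring, excluding Tutoring and ClassSize): {Motivation, ParentEd, SchoolQuality}.
Backdoor paths from Tutoring to ClassSize:
  P1: Tutoring <- Motivation -> ParentEd -> ClassSize
  P2: Tutoring <- Motivation -> SchoolQuality -> PeerGroup <- ClassSize
  P3: Tutoring <- Motivation -> ClassSize
  P4: Tutoring <- Motivation -> TestScore <- ParentEd -> ClassSize
The empty set is not sufficient: P1 (Tutoring <- Motivation -> ParentEd -> ClassSize) has no collider blocking it and no conditioned non-collider, so it is open.
Try {Motivation}:
  P1: blocked at fork node Motivation ∈ conditioning set.
  P2: blocked at fork node Motivation ∈ conditioning set.
  P3: blocked at fork node Motivation ∈ conditioning set.
  P4: blocked at fork node Motivation ∈ conditioning set.
{Motivation} contains no descendant of Tutoring and blocks every backdoor path.
No other singleton works — e.g. {ParentEd} leaves P3 open — so {Motivation} is the unique smallest valid adjustment set.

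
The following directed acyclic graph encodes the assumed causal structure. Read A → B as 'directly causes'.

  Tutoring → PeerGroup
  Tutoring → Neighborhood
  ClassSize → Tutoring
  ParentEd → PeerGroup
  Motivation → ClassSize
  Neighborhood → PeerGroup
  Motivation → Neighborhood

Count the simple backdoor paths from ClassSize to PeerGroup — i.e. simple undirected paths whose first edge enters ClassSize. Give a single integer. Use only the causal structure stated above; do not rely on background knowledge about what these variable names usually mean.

A backdoor path from ClassSize to PeerGroup is any simple undirected path whose first edge points into ClassSize (i.e. leaves ClassSize via a parent).
Parents of ClassSize: {Motivation}.
Enumerating:
  P1: ClassSize <- Motivation -> Neighborhood <- Tutoring -> PeerGroup
  P2: ClassSize <- Motivation -> Neighborhood -> PeerGroup
That exhausts the simple backdoor paths. Count: 2.

2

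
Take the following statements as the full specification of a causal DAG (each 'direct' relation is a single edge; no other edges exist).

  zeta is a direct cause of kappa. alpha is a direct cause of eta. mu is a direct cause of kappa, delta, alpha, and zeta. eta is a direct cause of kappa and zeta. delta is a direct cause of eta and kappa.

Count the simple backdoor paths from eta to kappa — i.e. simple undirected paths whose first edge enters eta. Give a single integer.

A backdoor path from eta to kappa is any simple undirected path whose first edge points into eta (i.e. leaves eta via a parent).
Parents of eta: {alpha, delta}.
Enumerating:
  P1: eta <- alpha <- mu -> delta -> kappa
  P2: eta <- alpha <- mu -> zeta -> kappa
  P3: eta <- alpha <- mu -> kappa
  P4: eta <- delta <- mu -> zeta -> kappa
  P5: eta <- delta <- mu -> kappa
  P6: eta <- delta -> kappa
That exhausts the simple backdoor paths. Count: 6.

6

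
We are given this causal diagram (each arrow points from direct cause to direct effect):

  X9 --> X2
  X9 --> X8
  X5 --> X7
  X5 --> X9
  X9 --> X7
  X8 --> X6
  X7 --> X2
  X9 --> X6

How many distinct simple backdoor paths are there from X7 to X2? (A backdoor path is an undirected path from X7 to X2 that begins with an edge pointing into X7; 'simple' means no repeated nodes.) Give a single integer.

A backdoor path from X7 to X2 is any simple undirected path whose first edge points into X7 (i.e. leaves X7 via a parent).
Parents of X7: {X5, X9}.
Enumerating:
  P1: X7 <- X5 -> X9 -> X2
  P2: X7 <- X9 -> X2
That exhausts the simple backdoor paths. Count: 2.

2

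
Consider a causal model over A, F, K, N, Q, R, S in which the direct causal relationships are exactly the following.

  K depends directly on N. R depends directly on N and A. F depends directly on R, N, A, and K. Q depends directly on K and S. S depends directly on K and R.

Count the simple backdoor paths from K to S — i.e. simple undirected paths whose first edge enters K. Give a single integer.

A backdoor path from K to S is any simple undirected path whose first edge points into K (i.e. leaves K via a parent).
Parents of K: {N}.
Enumerating:
  P1: K <- N -> R -> S
  P2: K <- N -> F <- A -> R -> S
  P3: K <- N -> F <- R -> S
That exhausts the simple backdoor paths. Count: 3.

3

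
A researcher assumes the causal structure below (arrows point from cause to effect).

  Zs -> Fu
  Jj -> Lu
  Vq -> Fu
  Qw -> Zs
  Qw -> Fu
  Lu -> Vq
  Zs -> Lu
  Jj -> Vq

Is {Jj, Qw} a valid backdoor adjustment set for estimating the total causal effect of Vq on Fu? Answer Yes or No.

Backdoor paths from Vq to Fu (paths whose first edge points into Vq):
  P1: Vq <- Jj -> Lu <- Zs <- Qw -> Fu
  P2: Vq <- Jj -> Lu <- Zs -> Fu
  P3: Vq <- Lu <- Zs <- Qw -> Fu
  P4: Vq <- Lu <- Zs -> Fu
Condition 1 (no descendant of Vq in the set): holds — descendants of Vq are {Fu}; none are in {Jj, Qw}.
Condition 2 (every backdoor path blocked by {Jj, Qw}):
  P1: blocked at fork node Jj ∈ conditioning set.
  P2: blocked at fork node Jj ∈ conditioning set.
  P3: blocked at fork node Qw ∈ conditioning set.
  P4: open — no interior node is in the conditioning set.
{Jj, Qw} does not satisfy the backdoor criterion.

No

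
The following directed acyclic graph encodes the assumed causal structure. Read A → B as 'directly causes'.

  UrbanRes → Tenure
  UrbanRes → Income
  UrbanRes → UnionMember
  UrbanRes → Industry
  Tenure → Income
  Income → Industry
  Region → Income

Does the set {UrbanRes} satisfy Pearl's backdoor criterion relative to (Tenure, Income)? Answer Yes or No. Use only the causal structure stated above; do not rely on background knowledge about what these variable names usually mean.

Backdoor paths from Tenure to Income (paths whose first edge points into Tenure):
  P1: Tenure <- UrbanRes -> Income
  P2: Tenure <- UrbanRes -> Industry <- Income
Condition 1 (no descendant of Tenure in the set): holds — descendants of Tenure are {Income, Industry}; none are in {UrbanRes}.
Condition 2 (every backdoor path blocked by {UrbanRes}):
  P1: blocked at fork node UrbanRes ∈ conditioning set.
  P2: blocked at fork node UrbanRes ∈ conditioning set.
{UrbanRes} satisfies the backdoor criterion.

Yes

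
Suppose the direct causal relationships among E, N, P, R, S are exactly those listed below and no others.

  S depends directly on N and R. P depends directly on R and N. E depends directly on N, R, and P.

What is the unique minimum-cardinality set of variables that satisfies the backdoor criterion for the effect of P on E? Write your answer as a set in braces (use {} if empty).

{N, R}

Variables eligible for adjustment (non-descendants of P, excluding P and E): {N, R, S}.
Backdoor paths from P to E:
  P1: P <- N -> S <- R -> E
  P2: P <- N -> E
  P3: P <- R -> S <- N -> E
  P4: P <- R -> E
The empty set is not sufficient: P2 (P <- N -> E) has no collider blocking it and no conditioned non-collider, so it is open.
Try {N, R}:
  P1: blocked at fork node N ∈ conditioning set.
  P2: blocked at fork node N ∈ conditioning set.
  P3: blocked at fork node R ∈ conditioning set.
  P4: blocked at fork node R ∈ conditioning set.
{N, R} contains no descendant of P and blocks every backdoor path.
Every element of {N, R} is needed (dropping N leaves P2 open; dropping R leaves P4 open), so no proper subset is valid.
Among all size-2 subsets of the eligible variables, only {N, R} blocks every backdoor path, so it is the unique smallest valid adjustment set.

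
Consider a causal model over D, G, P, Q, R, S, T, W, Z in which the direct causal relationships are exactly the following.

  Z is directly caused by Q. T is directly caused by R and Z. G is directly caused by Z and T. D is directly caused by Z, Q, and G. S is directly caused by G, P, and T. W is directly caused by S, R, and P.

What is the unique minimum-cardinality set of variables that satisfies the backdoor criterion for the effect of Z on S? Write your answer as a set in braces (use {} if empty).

Variables eligible for adjustment (non-descendants of Z, excluding Z and S): {P, Q, R}.
Backdoor paths from Z to S:
  P1: Z <- Q -> D <- G <- T <- R -> W <- P -> S
  P2: Z <- Q -> D <- G <- T <- R -> W <- S
  P3: Z <- Q -> D <- G <- T -> S
  P4: Z <- Q -> D <- G -> S
Each backdoor path contains an unconditioned collider, so every path is already blocked with the empty conditioning set:
  P1: blocked at collider D (neither it nor any descendant is in the conditioning set).
  P2: blocked at collider D (neither it nor any descendant is in the conditioning set).
  P3: blocked at collider D (neither it nor any descendant is in the conditioning set).
  P4: blocked at collider D (neither it nor any descendant is in the conditioning set).
The empty set is therefore the unique smallest valid set.

{}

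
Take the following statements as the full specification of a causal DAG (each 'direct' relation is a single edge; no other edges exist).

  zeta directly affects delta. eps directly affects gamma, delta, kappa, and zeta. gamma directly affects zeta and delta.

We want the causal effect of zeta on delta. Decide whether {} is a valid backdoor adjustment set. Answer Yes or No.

No

Backdoor paths from zeta to delta (paths whose first edge points into zeta):
  P1: zeta <- eps -> gamma -> delta
  P2: zeta <- eps -> delta
  P3: zeta <- gamma <- eps -> delta
  P4: zeta <- gamma -> delta
Condition 1 (no descendant of zeta in the set): holds — descendants of zeta are {delta}; none are in {}.
Condition 2 (every backdoor path blocked by {}):
  P1: open — no interior node is in the conditioning set.
  P2: open — no interior node is in the conditioning set.
  P3: open — no interior node is in the conditioning set.
  P4: open — no interior node is in the conditioning set.
{} does not satisfy the backdoor criterion.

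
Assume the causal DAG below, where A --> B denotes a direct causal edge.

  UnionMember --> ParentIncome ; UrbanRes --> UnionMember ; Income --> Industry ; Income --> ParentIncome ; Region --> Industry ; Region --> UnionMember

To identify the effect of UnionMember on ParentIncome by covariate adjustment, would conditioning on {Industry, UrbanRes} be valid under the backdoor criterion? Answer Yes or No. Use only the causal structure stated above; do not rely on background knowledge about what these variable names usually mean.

Backdoor paths from UnionMember to ParentIncome (paths whose first edge points into UnionMember):
  P1: UnionMember <- Region -> Industry <- Income -> ParentIncome
Condition 1 (no descendant of UnionMember in the set): holds — descendants of UnionMember are {ParentIncome}; none are in {Industry, UrbanRes}.
Condition 2 (every backdoor path blocked by {Industry, UrbanRes}):
  P1: open — collider(s) Industry are conditioned on (or have a conditioned descendant) and no non-collider on the path is in the set.
{Industry, UrbanRes} does not satisfy the backdoor criterion.

No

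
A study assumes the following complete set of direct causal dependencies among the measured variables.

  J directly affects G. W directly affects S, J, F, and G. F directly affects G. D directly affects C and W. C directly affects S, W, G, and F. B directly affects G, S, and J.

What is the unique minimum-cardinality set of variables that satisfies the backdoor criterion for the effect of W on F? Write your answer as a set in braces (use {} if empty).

Variables eligible for adjustment (non-descendants of W, excluding W and F): {B, C, D}.
Backdoor paths from W to F:
  P1: W <- D -> C -> S <- B -> J -> G <- F
  P2: W <- D -> C -> S <- B -> G <- F
  P3: W <- D -> C -> F
  P4: W <- D -> C -> G <- F
  P5: W <- C -> S <- B -> J -> G <- F
  P6: W <- C -> S <- B -> G <- F
  P7: W <- C -> F
  P8: W <- C -> G <- F
The empty set is not sufficient: P3 (W <- D -> C -> F) has no collider blocking it and no conditioned non-collider, so it is open.
Try {C}:
  P1: blocked at chain node C ∈ conditioning set.
  P2: blocked at chain node C ∈ conditioning set.
  P3: blocked at chain node C ∈ conditioning set.
  P4: blocked at chain node C ∈ conditioning set.
  P5: blocked at fork node C ∈ conditioning set.
  P6: blocked at fork node C ∈ conditioning set.
  P7: blocked at fork node C ∈ conditioning set.
  P8: blocked at fork node C ∈ conditioning set.
{C} contains no descendant of W and blocks every backdoor path.
No other singleton works — e.g. {D} leaves P7 open — so {C} is the unique smallest valid adjustment set.

{C}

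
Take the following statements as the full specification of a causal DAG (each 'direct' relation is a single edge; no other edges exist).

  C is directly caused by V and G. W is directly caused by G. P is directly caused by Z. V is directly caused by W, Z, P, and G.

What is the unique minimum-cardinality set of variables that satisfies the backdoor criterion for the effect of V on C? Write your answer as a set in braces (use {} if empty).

{G}

Variables eligible for adjustment (non-descendants of V, excluding V and C): {G, P, W, Z}.
Backdoor paths from V to C:
  P1: V <- G -> C
  P2: V <- W <- G -> C
The empty set is not sufficient: P1 (V <- G -> C) has no collider blocking it and no conditioned non-collider, so it is open.
Try {G}:
  P1: blocked at fork node G ∈ conditioning set.
  P2: blocked at fork node G ∈ conditioning set.
{G} contains no descendant of V and blocks every backdoor path.
No other singleton works — e.g. {Z} leaves P1 open — so {G} is the unique smallest valid adjustment set.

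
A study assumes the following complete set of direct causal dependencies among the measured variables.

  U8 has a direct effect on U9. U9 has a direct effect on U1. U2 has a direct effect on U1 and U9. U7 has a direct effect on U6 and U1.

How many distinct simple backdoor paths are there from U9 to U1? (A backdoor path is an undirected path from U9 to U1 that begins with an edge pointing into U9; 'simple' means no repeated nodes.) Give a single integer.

A backdoor path from U9 to U1 is any simple undirected path whose first edge points into U9 (i.e. leaves U9 via a parent).
Parents of U9: {U2, U8}.
Enumerating:
  P1: U9 <- U2 -> U1
That exhausts the simple backdoor paths. Count: 1.

1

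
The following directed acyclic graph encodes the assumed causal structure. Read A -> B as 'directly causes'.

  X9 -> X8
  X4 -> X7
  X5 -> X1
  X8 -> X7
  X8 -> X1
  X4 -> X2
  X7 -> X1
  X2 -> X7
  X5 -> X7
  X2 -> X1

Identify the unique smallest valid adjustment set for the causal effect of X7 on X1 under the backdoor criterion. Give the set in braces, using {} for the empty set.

{X2, X5, X8}

Variables eligible for adjustment (non-descendants of X7, excluding X7 and X1): {X2, X4, X5, X8, X9}.
Backdoor paths from X7 to X1:
  P1: X7 <- X5 -> X1
  P2: X7 <- X4 -> X2 -> X1
  P3: X7 <- X8 -> X1
  P4: X7 <- X2 -> X1
The empty set is not sufficient: P1 (X7 <- X5 -> X1) has no collider blocking it and no conditioned non-collider, so it is open.
Try {X2, X5, X8}:
  P1: blocked at fork node X5 ∈ conditioning set.
  P2: blocked at chain node X2 ∈ conditioning set.
  P3: blocked at fork node X8 ∈ conditioning set.
  P4: blocked at fork node X2 ∈ conditioning set.
{X2, X5, X8} contains no descendant of X7 and blocks every backdoor path.
Every element of {X2, X5, X8} is needed (dropping X2 leaves P2 open; dropping X5 leaves P1 open; dropping X8 leaves P3 open), so no proper subset is valid.
Among all size-3 subsets of the eligible variables, only {X2, X5, X8} blocks every backdoor path, so it is the unique smallest valid adjustment set.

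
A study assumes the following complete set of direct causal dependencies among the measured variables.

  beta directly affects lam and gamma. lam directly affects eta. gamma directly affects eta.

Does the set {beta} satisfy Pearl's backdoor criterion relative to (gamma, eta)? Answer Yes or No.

Yes

Backdoor paths from gamma to eta (paths whose first edge points into gamma):
  P1: gamma <- beta -> lam -> eta
Condition 1 (no descendant of gamma in the set): holds — descendants of gamma are {eta}; none are in {beta}.
Condition 2 (every backdoor path blocked by {beta}):
  P1: blocked at fork node beta ∈ conditioning set.
{beta} satisfies the backdoor criterion.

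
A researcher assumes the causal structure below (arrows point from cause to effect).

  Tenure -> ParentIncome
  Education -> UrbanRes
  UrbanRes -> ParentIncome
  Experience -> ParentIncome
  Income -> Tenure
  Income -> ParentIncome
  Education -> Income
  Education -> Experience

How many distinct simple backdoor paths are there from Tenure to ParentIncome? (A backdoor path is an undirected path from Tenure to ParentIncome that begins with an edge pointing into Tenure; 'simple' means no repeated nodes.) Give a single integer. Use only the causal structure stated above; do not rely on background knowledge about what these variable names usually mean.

3

A backdoor path from Tenure to ParentIncome is any simple undirected path whose first edge points into Tenure (i.e. leaves Tenure via a parent).
Parents of Tenure: {Income}.
Enumerating:
  P1: Tenure <- Income <- Education -> Experience -> ParentIncome
  P2: Tenure <- Income <- Education -> UrbanRes -> ParentIncome
  P3: Tenure <- Income -> ParentIncome
That exhausts the simple backdoor paths. Count: 3.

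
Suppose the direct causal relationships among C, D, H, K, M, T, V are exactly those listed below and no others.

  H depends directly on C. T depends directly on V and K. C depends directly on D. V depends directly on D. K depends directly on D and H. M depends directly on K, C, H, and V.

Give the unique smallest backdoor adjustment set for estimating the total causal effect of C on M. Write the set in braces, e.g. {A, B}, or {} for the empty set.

{D}

Variables eligible for adjustment (non-descendants of C, excluding C and M): {D, V}.
Backdoor paths from C to M:
  P1: C <- D -> V -> T <- K <- H -> M
  P2: C <- D -> V -> T <- K -> M
  P3: C <- D -> V -> M
  P4: C <- D -> K <- H -> M
  P5: C <- D -> K -> T <- V -> M
  P6: C <- D -> K -> M
The empty set is not sufficient: P3 (C <- D -> V -> M) has no collider blocking it and no conditioned non-collider, so it is open.
Try {D}:
  P1: blocked at fork node D ∈ conditioning set.
  P2: blocked at fork node D ∈ conditioning set.
  P3: blocked at fork node D ∈ conditioning set.
  P4: blocked at fork node D ∈ conditioning set.
  P5: blocked at fork node D ∈ conditioning set.
  P6: blocked at fork node D ∈ conditioning set.
{D} contains no descendant of C and blocks every backdoor path.
No other singleton works — e.g. {V} leaves P6 open — so {D} is the unique smallest valid adjustment set.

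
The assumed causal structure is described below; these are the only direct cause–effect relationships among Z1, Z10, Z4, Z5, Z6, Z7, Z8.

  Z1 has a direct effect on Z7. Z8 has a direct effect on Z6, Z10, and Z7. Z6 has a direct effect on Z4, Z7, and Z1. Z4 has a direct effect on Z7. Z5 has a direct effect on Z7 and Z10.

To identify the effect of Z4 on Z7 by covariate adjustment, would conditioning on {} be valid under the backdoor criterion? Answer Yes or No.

Backdoor paths from Z4 to Z7 (paths whose first edge points into Z4):
  P1: Z4 <- Z6 <- Z8 -> Z10 <- Z5 -> Z7
  P2: Z4 <- Z6 <- Z8 -> Z7
  P3: Z4 <- Z6 -> Z1 -> Z7
  P4: Z4 <- Z6 -> Z7
Condition 1 (no descendant of Z4 in the set): holds — descendants of Z4 are {Z7}; none are in {}.
Condition 2 (every backdoor path blocked by {}):
  P1: blocked at collider Z10 (neither it nor any descendant is in the conditioning set).
  P2: open — no interior node is in the conditioning set.
  P3: open — no interior node is in the conditioning set.
  P4: open — no interior node is in the conditioning set.
{} does not satisfy the backdoor criterion.

No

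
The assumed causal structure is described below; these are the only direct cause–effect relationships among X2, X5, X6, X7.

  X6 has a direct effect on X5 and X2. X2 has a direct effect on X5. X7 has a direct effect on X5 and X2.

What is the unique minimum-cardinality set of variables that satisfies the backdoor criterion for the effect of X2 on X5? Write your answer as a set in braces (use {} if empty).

{X6, X7}

Variables eligible for adjustment (non-descendants of X2, excluding X2 and X5): {X6, X7}.
Backdoor paths from X2 to X5:
  P1: X2 <- X7 -> X5
  P2: X2 <- X6 -> X5
The empty set is not sufficient: P1 (X2 <- X7 -> X5) has no collider blocking it and no conditioned non-collider, so it is open.
Try {X6, X7}:
  P1: blocked at fork node X7 ∈ conditioning set.
  P2: blocked at fork node X6 ∈ conditioning set.
{X6, X7} contains no descendant of X2 and blocks every backdoor path.
Every element of {X6, X7} is needed (dropping X6 leaves P2 open; dropping X7 leaves P1 open), so no proper subset is valid.
Among all size-2 subsets of the eligible variables, only {X6, X7} blocks every backdoor path, so it is the unique smallest valid adjustment set.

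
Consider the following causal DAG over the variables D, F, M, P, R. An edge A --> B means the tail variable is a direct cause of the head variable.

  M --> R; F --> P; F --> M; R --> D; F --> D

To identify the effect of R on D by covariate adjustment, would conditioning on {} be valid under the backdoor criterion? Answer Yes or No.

No

Backdoor paths from R to D (paths whose first edge points into R):
  P1: R <- M <- F -> D
Condition 1 (no descendant of R in the set): holds — descendants of R are {D}; none are in {}.
Condition 2 (every backdoor path blocked by {}):
  P1: open — no interior node is in the conditioning set.
{} does not satisfy the backdoor criterion.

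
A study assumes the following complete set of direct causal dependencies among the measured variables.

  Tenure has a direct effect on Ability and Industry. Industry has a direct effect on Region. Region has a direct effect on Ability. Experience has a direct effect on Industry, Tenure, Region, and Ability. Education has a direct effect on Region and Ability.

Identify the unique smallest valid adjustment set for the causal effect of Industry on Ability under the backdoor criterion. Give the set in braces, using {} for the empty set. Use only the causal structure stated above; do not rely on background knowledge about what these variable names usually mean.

{Experience, Tenure}

Variables eligible for adjustment (non-descendants of Industry, excluding Industry and Ability): {Education, Experience, Tenure}.
Backdoor paths from Industry to Ability:
  P1: Industry <- Experience -> Tenure -> Ability
  P2: Industry <- Experience -> Region <- Education -> Ability
  P3: Industry <- Experience -> Region -> Ability
  P4: Industry <- Experience -> Ability
  P5: Industry <- Tenure <- Experience -> Region <- Education -> Ability
  P6: Industry <- Tenure <- Experience -> Region -> Ability
  P7: Industry <- Tenure <- Experience -> Ability
  P8: Industry <- Tenure -> Ability
The empty set is not sufficient: P1 (Industry <- Experience -> Tenure -> Ability) has no collider blocking it and no conditioned non-collider, so it is open.
Try {Experience, Tenure}:
  P1: blocked at fork node Experience ∈ conditioning set.
  P2: blocked at fork node Experience ∈ conditioning set.
  P3: blocked at fork node Experience ∈ conditioning set.
  P4: blocked at fork node Experience ∈ conditioning set.
  P5: blocked at chain node Tenure ∈ conditioning set.
  P6: blocked at chain node Tenure ∈ conditioning set.
  P7: blocked at chain node Tenure ∈ conditioning set.
  P8: blocked at fork node Tenure ∈ conditioning set.
{Experience, Tenure} contains no descendant of Industry and blocks every backdoor path.
Every element of {Experience, Tenure} is needed (dropping Experience leaves P3 open; dropping Tenure leaves P8 open), so no proper subset is valid.
Among all size-2 subsets of the eligible variables, only {Experience, Tenure} blocks every backdoor path, so it is the unique smallest valid adjustment set.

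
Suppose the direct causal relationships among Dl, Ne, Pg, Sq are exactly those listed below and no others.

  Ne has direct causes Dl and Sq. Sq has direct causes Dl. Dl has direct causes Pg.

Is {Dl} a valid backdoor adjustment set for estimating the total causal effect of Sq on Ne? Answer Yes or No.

Yes

Backdoor paths from Sq to Ne (paths whose first edge points into Sq):
  P1: Sq <- Dl -> Ne
Condition 1 (no descendant of Sq in the set): holds — descendants of Sq are {Ne}; none are in {Dl}.
Condition 2 (every backdoor path blocked by {Dl}):
  P1: blocked at fork node Dl ∈ conditioning set.
{Dl} satisfies the backdoor criterion.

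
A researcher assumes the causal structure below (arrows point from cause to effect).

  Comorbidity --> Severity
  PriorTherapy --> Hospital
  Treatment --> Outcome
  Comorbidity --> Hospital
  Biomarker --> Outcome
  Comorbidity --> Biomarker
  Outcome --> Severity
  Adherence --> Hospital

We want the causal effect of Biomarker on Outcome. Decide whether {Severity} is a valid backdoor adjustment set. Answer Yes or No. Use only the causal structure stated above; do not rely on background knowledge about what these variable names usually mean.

Backdoor paths from Biomarker to Outcome (paths whose first edge points into Biomarker):
  P1: Biomarker <- Comorbidity -> Severity <- Outcome
Condition 1 (no descendant of Biomarker in the set): FAILS — Severity is a descendant of Biomarker.
Condition 2 (every backdoor path blocked by {Severity}):
  P1: open — collider(s) Severity are conditioned on (or have a conditioned descendant) and no non-collider on the path is in the set.
{Severity} does not satisfy the backdoor criterion.

No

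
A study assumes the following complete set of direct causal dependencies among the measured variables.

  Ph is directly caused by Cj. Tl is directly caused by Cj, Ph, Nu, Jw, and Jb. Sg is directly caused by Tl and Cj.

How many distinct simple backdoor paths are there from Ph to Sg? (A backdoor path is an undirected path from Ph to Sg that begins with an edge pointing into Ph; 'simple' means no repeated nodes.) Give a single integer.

A backdoor path from Ph to Sg is any simple undirected path whose first edge points into Ph (i.e. leaves Ph via a parent).
Parents of Ph: {Cj}.
Enumerating:
  P1: Ph <- Cj -> Tl -> Sg
  P2: Ph <- Cj -> Sg
That exhausts the simple backdoor paths. Count: 2.

2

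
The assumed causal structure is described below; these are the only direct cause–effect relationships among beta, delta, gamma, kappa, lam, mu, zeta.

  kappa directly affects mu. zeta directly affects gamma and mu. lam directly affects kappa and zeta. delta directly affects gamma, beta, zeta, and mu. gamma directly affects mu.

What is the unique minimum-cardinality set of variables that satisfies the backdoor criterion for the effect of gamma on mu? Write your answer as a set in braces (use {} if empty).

{delta, zeta}

Variables eligible for adjustment (non-descendants of gamma, excluding gamma and mu): {beta, delta, kappa, lam, zeta}.
Backdoor paths from gamma to mu:
  P1: gamma <- delta -> zeta <- lam -> kappa -> mu
  P2: gamma <- delta -> zeta -> mu
  P3: gamma <- delta -> mu
  P4: gamma <- zeta <- delta -> mu
  P5: gamma <- zeta <- lam -> kappa -> mu
  P6: gamma <- zeta -> mu
The empty set is not sufficient: P2 (gamma <- delta -> zeta -> mu) has no collider blocking it and no conditioned non-collider, so it is open.
Try {delta, zeta}:
  P1: blocked at fork node delta ∈ conditioning set.
  P2: blocked at fork node delta ∈ conditioning set.
  P3: blocked at fork node delta ∈ conditioning set.
  P4: blocked at chain node zeta ∈ conditioning set.
  P5: blocked at chain node zeta ∈ conditioning set.
  P6: blocked at fork node zeta ∈ conditioning set.
{delta, zeta} contains no descendant of gamma and blocks every backdoor path.
Every element of {delta, zeta} is needed (dropping delta leaves P1 open; dropping zeta leaves P5 open), so no proper subset is valid.
Among all size-2 subsets of the eligible variables, only {delta, zeta} blocks every backdoor path, so it is the unique smallest valid adjustment set.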